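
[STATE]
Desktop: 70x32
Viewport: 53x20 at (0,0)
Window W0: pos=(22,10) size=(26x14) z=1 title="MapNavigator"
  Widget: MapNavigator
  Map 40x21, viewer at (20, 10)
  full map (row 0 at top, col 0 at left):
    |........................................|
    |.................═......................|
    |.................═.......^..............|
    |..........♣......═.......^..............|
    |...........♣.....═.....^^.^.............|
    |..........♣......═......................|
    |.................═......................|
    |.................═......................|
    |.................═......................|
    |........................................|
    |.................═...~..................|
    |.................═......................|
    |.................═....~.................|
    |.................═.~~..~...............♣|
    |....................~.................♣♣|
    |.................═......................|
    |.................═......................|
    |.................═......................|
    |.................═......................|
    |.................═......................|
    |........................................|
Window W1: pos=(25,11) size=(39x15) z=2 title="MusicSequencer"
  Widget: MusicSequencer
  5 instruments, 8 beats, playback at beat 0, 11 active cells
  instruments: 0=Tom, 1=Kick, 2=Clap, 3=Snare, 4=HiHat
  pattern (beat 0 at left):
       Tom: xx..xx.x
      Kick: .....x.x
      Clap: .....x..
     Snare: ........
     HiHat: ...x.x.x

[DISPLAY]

                                                     
                                                     
                                                     
                                                     
                                                     
                                                     
                                                     
                                                     
                                                     
                                                     
                      ┏━━━━━━━━━━━━━━━━━━━━━━━━┓     
                      ┃ M┏━━━━━━━━━━━━━━━━━━━━━━━━━━━
                      ┠──┃ MusicSequencer            
                      ┃..┠───────────────────────────
                      ┃..┃      ▼1234567             
                      ┃..┃   Tom██··██·█             
                      ┃..┃  Kick·····█·█             
                      ┃..┃  Clap·····█··             
                      ┃..┃ Snare········             
                      ┃..┃ HiHat···█·█·█             


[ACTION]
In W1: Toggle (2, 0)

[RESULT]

                                                     
                                                     
                                                     
                                                     
                                                     
                                                     
                                                     
                                                     
                                                     
                                                     
                      ┏━━━━━━━━━━━━━━━━━━━━━━━━┓     
                      ┃ M┏━━━━━━━━━━━━━━━━━━━━━━━━━━━
                      ┠──┃ MusicSequencer            
                      ┃..┠───────────────────────────
                      ┃..┃      ▼1234567             
                      ┃..┃   Tom██··██·█             
                      ┃..┃  Kick·····█·█             
                      ┃..┃  Clap█····█··             
                      ┃..┃ Snare········             
                      ┃..┃ HiHat···█·█·█             


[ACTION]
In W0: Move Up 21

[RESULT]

                                                     
                                                     
                                                     
                                                     
                                                     
                                                     
                                                     
                                                     
                                                     
                                                     
                      ┏━━━━━━━━━━━━━━━━━━━━━━━━┓     
                      ┃ M┏━━━━━━━━━━━━━━━━━━━━━━━━━━━
                      ┠──┃ MusicSequencer            
                      ┃  ┠───────────────────────────
                      ┃  ┃      ▼1234567             
                      ┃  ┃   Tom██··██·█             
                      ┃  ┃  Kick·····█·█             
                      ┃  ┃  Clap█····█··             
                      ┃..┃ Snare········             
                      ┃..┃ HiHat···█·█·█             


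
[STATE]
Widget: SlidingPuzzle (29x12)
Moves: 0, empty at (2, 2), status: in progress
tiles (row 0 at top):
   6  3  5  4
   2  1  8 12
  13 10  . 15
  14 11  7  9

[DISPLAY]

┌────┬────┬────┬────┐        
│  6 │  3 │  5 │  4 │        
├────┼────┼────┼────┤        
│  2 │  1 │  8 │ 12 │        
├────┼────┼────┼────┤        
│ 13 │ 10 │    │ 15 │        
├────┼────┼────┼────┤        
│ 14 │ 11 │  7 │  9 │        
└────┴────┴────┴────┘        
Moves: 0                     
                             
                             


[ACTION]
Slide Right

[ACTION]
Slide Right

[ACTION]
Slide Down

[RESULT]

┌────┬────┬────┬────┐        
│  6 │  3 │  5 │  4 │        
├────┼────┼────┼────┤        
│    │  1 │  8 │ 12 │        
├────┼────┼────┼────┤        
│  2 │ 13 │ 10 │ 15 │        
├────┼────┼────┼────┤        
│ 14 │ 11 │  7 │  9 │        
└────┴────┴────┴────┘        
Moves: 3                     
                             
                             


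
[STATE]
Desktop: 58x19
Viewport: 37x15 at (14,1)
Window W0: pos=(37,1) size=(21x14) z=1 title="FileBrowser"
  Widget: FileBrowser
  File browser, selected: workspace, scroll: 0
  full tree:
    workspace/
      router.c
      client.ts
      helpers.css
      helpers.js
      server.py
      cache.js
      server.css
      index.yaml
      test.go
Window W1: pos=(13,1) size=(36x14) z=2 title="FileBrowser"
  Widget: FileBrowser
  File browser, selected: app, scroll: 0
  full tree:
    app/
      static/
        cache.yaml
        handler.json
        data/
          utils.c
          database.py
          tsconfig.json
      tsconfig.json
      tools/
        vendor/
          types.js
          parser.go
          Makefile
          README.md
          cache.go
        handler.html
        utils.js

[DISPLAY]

━━━━━━━━━━━━━━━━━━━━━━━━━━━━━━━━━━┓━━
 FileBrowser                      ┃r 
──────────────────────────────────┨──
> [-] app/                        ┃pa
    [+] static/                   ┃c 
    tsconfig.json                 ┃ts
    [+] tools/                    ┃.c
                                  ┃.j
                                  ┃py
                                  ┃s 
                                  ┃cs
                                  ┃am
                                  ┃  
━━━━━━━━━━━━━━━━━━━━━━━━━━━━━━━━━━┛━━
                                     


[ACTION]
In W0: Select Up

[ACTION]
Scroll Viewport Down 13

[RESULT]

> [-] app/                        ┃pa
    [+] static/                   ┃c 
    tsconfig.json                 ┃ts
    [+] tools/                    ┃.c
                                  ┃.j
                                  ┃py
                                  ┃s 
                                  ┃cs
                                  ┃am
                                  ┃  
━━━━━━━━━━━━━━━━━━━━━━━━━━━━━━━━━━┛━━
                                     
                                     
                                     
                                     


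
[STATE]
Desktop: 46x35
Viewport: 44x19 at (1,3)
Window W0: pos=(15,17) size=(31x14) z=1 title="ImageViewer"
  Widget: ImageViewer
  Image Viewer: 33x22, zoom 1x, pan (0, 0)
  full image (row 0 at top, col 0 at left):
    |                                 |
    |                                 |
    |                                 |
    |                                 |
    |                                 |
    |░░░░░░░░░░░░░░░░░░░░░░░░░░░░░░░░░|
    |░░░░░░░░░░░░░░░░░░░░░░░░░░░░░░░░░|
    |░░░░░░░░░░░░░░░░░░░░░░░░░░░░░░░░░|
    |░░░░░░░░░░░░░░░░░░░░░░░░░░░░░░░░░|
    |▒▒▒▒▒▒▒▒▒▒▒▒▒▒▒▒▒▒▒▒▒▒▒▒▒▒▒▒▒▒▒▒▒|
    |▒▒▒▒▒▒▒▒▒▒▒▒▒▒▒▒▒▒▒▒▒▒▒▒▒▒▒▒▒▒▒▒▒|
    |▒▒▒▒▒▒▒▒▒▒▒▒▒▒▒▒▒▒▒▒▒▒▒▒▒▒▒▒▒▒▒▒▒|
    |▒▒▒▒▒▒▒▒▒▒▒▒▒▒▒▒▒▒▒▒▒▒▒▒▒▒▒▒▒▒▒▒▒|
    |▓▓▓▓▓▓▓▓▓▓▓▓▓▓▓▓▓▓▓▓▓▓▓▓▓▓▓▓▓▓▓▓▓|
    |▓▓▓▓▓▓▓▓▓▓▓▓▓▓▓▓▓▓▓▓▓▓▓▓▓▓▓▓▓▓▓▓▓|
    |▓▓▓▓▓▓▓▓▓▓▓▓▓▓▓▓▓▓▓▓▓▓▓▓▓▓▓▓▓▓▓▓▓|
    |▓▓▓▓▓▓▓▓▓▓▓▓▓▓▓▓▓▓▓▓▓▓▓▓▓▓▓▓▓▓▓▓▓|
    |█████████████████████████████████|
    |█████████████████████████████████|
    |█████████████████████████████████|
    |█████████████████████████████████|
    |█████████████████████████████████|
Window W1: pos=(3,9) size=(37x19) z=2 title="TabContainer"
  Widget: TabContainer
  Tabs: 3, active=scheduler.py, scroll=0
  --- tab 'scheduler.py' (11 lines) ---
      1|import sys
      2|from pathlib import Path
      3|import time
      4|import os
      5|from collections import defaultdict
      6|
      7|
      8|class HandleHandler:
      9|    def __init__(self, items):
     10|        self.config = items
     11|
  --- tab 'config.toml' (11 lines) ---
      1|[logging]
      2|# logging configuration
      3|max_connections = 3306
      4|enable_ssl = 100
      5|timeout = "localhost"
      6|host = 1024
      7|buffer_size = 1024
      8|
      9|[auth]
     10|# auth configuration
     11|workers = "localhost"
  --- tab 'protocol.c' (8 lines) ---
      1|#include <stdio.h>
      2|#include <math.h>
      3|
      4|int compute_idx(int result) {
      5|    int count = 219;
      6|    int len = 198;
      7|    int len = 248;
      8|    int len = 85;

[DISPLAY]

                                            
                                            
                                            
                                            
                                            
                                            
  ┏━━━━━━━━━━━━━━━━━━━━━━━━━━━━━━━━━━━┓     
  ┃ TabContainer                      ┃     
  ┠───────────────────────────────────┨     
  ┃[scheduler.py]│ config.toml │ proto┃     
  ┃───────────────────────────────────┃     
  ┃import sys                         ┃     
  ┃from pathlib import Path           ┃     
  ┃import time                        ┃     
  ┃import os                          ┃━━━━━
  ┃from collections import defaultdict┃     
  ┃                                   ┃─────
  ┃                                   ┃     
  ┃class HandleHandler:               ┃     


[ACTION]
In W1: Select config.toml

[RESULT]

                                            
                                            
                                            
                                            
                                            
                                            
  ┏━━━━━━━━━━━━━━━━━━━━━━━━━━━━━━━━━━━┓     
  ┃ TabContainer                      ┃     
  ┠───────────────────────────────────┨     
  ┃ scheduler.py │[config.toml]│ proto┃     
  ┃───────────────────────────────────┃     
  ┃[logging]                          ┃     
  ┃# logging configuration            ┃     
  ┃max_connections = 3306             ┃     
  ┃enable_ssl = 100                   ┃━━━━━
  ┃timeout = "localhost"              ┃     
  ┃host = 1024                        ┃─────
  ┃buffer_size = 1024                 ┃     
  ┃                                   ┃     


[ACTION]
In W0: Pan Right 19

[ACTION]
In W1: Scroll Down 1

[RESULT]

                                            
                                            
                                            
                                            
                                            
                                            
  ┏━━━━━━━━━━━━━━━━━━━━━━━━━━━━━━━━━━━┓     
  ┃ TabContainer                      ┃     
  ┠───────────────────────────────────┨     
  ┃ scheduler.py │[config.toml]│ proto┃     
  ┃───────────────────────────────────┃     
  ┃# logging configuration            ┃     
  ┃max_connections = 3306             ┃     
  ┃enable_ssl = 100                   ┃     
  ┃timeout = "localhost"              ┃━━━━━
  ┃host = 1024                        ┃     
  ┃buffer_size = 1024                 ┃─────
  ┃                                   ┃     
  ┃[auth]                             ┃     


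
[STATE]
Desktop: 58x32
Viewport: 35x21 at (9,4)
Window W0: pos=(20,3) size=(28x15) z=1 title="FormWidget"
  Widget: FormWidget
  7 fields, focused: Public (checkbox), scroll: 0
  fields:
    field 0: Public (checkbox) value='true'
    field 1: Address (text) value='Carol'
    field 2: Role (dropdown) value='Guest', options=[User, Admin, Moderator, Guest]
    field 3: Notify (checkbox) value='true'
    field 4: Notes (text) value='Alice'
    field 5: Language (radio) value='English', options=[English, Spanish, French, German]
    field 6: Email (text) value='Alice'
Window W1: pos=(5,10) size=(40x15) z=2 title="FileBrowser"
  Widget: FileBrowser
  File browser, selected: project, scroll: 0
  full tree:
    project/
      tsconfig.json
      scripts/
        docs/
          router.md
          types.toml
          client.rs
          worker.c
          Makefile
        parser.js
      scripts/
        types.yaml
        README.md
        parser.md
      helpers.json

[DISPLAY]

           ┃ FormWidget            
           ┠───────────────────────
           ┃> Public:     [x]      
           ┃  Address:    [Carol   
           ┃  Role:       [Guest   
           ┃  Notify:     [x]      
━━━━━━━━━━━━━━━━━━━━━━━━━━━━━━━━━━━
leBrowser                          
───────────────────────────────────
-] project/                        
 tsconfig.json                     
 [+] scripts/                      
 [+] scripts/                      
 helpers.json                      
                                   
                                   
                                   
                                   
                                   
                                   
━━━━━━━━━━━━━━━━━━━━━━━━━━━━━━━━━━━


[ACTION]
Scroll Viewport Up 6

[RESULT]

                                   
                                   
                                   
           ┏━━━━━━━━━━━━━━━━━━━━━━━
           ┃ FormWidget            
           ┠───────────────────────
           ┃> Public:     [x]      
           ┃  Address:    [Carol   
           ┃  Role:       [Guest   
           ┃  Notify:     [x]      
━━━━━━━━━━━━━━━━━━━━━━━━━━━━━━━━━━━
leBrowser                          
───────────────────────────────────
-] project/                        
 tsconfig.json                     
 [+] scripts/                      
 [+] scripts/                      
 helpers.json                      
                                   
                                   
                                   


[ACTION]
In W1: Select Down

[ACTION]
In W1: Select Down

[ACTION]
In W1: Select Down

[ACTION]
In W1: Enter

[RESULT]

                                   
                                   
                                   
           ┏━━━━━━━━━━━━━━━━━━━━━━━
           ┃ FormWidget            
           ┠───────────────────────
           ┃> Public:     [x]      
           ┃  Address:    [Carol   
           ┃  Role:       [Guest   
           ┃  Notify:     [x]      
━━━━━━━━━━━━━━━━━━━━━━━━━━━━━━━━━━━
leBrowser                          
───────────────────────────────────
-] project/                        
 tsconfig.json                     
 [-] scripts/                      
 > [+] docs/                       
   parser.js                       
 [-] scripts/                      
   types.yaml                      
   README.md                       


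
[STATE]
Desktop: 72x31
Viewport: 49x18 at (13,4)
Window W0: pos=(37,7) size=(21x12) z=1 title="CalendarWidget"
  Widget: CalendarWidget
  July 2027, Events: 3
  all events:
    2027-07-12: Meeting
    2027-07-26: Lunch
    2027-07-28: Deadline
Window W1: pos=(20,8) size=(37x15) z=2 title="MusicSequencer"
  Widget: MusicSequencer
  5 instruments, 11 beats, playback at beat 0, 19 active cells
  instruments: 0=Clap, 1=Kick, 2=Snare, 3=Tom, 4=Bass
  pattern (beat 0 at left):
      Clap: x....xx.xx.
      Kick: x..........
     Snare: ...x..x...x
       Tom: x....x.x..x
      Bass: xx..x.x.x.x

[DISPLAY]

                                                 
                                                 
                                                 
                        ┏━━━━━━━━━━━━━━━━━━━┓    
       ┏━━━━━━━━━━━━━━━━━━━━━━━━━━━━━━━━━━━┓┃    
       ┃ MusicSequencer                    ┃┨    
       ┠───────────────────────────────────┨┃    
       ┃      ▼1234567890                  ┃┃    
       ┃  Clap█····██·██·                  ┃┃    
       ┃  Kick█··········                  ┃┃    
       ┃ Snare···█··█···█                  ┃┃    
       ┃   Tom█····█·█··█                  ┃┃    
       ┃  Bass██··█·█·█·█                  ┃┃    
       ┃                                   ┃┃    
       ┃                                   ┃┛    
       ┃                                   ┃     
       ┃                                   ┃     
       ┃                                   ┃     


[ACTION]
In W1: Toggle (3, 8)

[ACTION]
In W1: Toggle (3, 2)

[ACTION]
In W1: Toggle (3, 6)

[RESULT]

                                                 
                                                 
                                                 
                        ┏━━━━━━━━━━━━━━━━━━━┓    
       ┏━━━━━━━━━━━━━━━━━━━━━━━━━━━━━━━━━━━┓┃    
       ┃ MusicSequencer                    ┃┨    
       ┠───────────────────────────────────┨┃    
       ┃      ▼1234567890                  ┃┃    
       ┃  Clap█····██·██·                  ┃┃    
       ┃  Kick█··········                  ┃┃    
       ┃ Snare···█··█···█                  ┃┃    
       ┃   Tom█·█··████·█                  ┃┃    
       ┃  Bass██··█·█·█·█                  ┃┃    
       ┃                                   ┃┃    
       ┃                                   ┃┛    
       ┃                                   ┃     
       ┃                                   ┃     
       ┃                                   ┃     


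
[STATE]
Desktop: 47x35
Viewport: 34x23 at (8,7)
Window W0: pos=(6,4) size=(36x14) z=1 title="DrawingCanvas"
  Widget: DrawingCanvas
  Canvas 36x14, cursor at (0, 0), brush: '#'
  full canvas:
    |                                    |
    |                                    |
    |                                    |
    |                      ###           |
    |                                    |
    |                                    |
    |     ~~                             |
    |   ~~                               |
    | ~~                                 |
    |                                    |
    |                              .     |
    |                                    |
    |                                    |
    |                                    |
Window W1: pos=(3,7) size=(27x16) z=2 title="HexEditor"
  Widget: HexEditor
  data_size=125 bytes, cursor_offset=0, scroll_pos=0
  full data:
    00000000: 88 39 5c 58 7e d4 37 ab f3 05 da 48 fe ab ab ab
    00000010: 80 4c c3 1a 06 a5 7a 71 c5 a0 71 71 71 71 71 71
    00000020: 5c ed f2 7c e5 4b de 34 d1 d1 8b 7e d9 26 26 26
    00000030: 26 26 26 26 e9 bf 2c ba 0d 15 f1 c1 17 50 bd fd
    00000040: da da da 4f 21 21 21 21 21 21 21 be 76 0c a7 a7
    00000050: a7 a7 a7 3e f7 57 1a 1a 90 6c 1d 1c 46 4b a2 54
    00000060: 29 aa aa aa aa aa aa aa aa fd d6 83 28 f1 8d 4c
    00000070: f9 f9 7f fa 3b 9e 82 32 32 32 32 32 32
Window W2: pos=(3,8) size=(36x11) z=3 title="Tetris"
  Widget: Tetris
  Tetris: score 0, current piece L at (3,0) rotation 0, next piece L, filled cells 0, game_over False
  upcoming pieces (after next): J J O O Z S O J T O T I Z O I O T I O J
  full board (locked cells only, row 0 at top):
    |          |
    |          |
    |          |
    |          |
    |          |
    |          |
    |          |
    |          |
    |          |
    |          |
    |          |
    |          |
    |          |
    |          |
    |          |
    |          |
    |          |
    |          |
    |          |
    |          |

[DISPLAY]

━━━━━━━━━━━━━━━━━━━━━┓           ┃
━━━━━━━━━━━━━━━━━━━━━━━━━━━━━━┓  ┃
ris                           ┃  ┃
──────────────────────────────┨  ┃
      │Next:                  ┃  ┃
      │  ▒                    ┃  ┃
      │▒▒▒                    ┃  ┃
      │                       ┃  ┃
      │                       ┃  ┃
      │                       ┃  ┃
      │Score:                 ┃━━┛
━━━━━━━━━━━━━━━━━━━━━━━━━━━━━━┛   
                     ┃            
                     ┃            
                     ┃            
━━━━━━━━━━━━━━━━━━━━━┛            
                                  
                                  
                                  
                                  
                                  
                                  
                                  


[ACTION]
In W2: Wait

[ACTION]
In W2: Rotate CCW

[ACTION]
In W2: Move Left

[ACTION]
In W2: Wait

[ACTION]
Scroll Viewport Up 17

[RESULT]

                                  
                                  
                                  
                                  
━━━━━━━━━━━━━━━━━━━━━━━━━━━━━━━━━┓
DrawingCanvas                    ┃
─────────────────────────────────┨
━━━━━━━━━━━━━━━━━━━━━┓           ┃
━━━━━━━━━━━━━━━━━━━━━━━━━━━━━━┓  ┃
ris                           ┃  ┃
──────────────────────────────┨  ┃
      │Next:                  ┃  ┃
      │  ▒                    ┃  ┃
      │▒▒▒                    ┃  ┃
      │                       ┃  ┃
      │                       ┃  ┃
      │                       ┃  ┃
      │Score:                 ┃━━┛
━━━━━━━━━━━━━━━━━━━━━━━━━━━━━━┛   
                     ┃            
                     ┃            
                     ┃            
━━━━━━━━━━━━━━━━━━━━━┛            


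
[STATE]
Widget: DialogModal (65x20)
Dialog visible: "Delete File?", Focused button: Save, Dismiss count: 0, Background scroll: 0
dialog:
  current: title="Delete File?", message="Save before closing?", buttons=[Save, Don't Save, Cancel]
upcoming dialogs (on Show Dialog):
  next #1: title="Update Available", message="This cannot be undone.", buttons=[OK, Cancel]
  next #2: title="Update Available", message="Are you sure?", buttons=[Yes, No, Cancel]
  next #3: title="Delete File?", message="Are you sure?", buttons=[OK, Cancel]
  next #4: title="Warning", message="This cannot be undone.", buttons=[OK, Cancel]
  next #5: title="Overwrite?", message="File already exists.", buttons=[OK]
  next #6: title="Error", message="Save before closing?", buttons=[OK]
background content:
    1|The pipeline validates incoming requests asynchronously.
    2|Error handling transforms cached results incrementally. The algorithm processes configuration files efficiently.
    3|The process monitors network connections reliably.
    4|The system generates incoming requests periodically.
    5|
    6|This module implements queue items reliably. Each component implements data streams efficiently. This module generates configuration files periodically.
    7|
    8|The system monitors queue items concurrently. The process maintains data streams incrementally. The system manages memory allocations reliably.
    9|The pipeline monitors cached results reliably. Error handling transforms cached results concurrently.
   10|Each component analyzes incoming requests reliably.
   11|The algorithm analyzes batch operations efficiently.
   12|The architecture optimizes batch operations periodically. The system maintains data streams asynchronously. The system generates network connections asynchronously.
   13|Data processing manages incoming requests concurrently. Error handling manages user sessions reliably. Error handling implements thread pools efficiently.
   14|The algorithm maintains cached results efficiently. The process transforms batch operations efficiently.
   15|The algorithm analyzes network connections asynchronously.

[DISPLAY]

The pipeline validates incoming requests asynchronously.         
Error handling transforms cached results incrementally. The algor
The process monitors network connections reliably.               
The system generates incoming requests periodically.             
                                                                 
This module implements queue items reliably. Each component imple
                                                                 
The system monit┌──────────────────────────────┐e process maintai
The pipeline mon│         Delete File?         │rror handling tra
Each component a│     Save before closing?     │ly.              
The algorithm an│ [Save]  Don't Save   Cancel  │tly.             
The architecture└──────────────────────────────┘odically. The sys
Data processing manages incoming requests concurrently. Error han
The algorithm maintains cached results efficiently. The process t
The algorithm analyzes network connections asynchronously.       
                                                                 
                                                                 
                                                                 
                                                                 
                                                                 


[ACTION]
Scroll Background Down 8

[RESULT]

The pipeline monitors cached results reliably. Error handling tra
Each component analyzes incoming requests reliably.              
The algorithm analyzes batch operations efficiently.             
The architecture optimizes batch operations periodically. The sys
Data processing manages incoming requests concurrently. Error han
The algorithm maintains cached results efficiently. The process t
The algorithm analyzes network connections asynchronously.       
                ┌──────────────────────────────┐                 
                │         Delete File?         │                 
                │     Save before closing?     │                 
                │ [Save]  Don't Save   Cancel  │                 
                └──────────────────────────────┘                 
                                                                 
                                                                 
                                                                 
                                                                 
                                                                 
                                                                 
                                                                 
                                                                 


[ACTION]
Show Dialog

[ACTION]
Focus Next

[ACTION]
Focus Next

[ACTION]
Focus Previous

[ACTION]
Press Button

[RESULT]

The pipeline monitors cached results reliably. Error handling tra
Each component analyzes incoming requests reliably.              
The algorithm analyzes batch operations efficiently.             
The architecture optimizes batch operations periodically. The sys
Data processing manages incoming requests concurrently. Error han
The algorithm maintains cached results efficiently. The process t
The algorithm analyzes network connections asynchronously.       
                                                                 
                                                                 
                                                                 
                                                                 
                                                                 
                                                                 
                                                                 
                                                                 
                                                                 
                                                                 
                                                                 
                                                                 
                                                                 


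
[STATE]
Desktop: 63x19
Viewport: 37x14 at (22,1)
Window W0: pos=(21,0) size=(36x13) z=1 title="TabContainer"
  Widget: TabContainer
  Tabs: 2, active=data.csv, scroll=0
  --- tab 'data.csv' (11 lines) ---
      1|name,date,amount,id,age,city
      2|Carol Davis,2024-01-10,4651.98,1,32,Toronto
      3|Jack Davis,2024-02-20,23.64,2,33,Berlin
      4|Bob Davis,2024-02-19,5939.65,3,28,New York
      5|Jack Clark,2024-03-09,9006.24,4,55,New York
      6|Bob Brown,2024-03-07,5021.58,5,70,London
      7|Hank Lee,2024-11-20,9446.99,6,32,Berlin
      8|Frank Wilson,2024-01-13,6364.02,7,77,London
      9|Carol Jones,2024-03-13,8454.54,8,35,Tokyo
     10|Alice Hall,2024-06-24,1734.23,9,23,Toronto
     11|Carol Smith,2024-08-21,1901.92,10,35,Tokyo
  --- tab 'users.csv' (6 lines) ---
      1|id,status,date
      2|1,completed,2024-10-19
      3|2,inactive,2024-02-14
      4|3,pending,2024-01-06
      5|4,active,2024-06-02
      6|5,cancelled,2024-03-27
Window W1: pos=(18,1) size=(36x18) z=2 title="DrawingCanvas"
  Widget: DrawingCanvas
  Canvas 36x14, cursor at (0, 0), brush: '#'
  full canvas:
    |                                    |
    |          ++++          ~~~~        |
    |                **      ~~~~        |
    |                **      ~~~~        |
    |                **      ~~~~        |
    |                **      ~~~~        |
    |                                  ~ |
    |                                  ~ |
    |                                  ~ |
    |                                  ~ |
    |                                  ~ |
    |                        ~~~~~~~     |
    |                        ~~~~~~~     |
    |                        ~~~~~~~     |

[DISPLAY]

━━━━━━━━━━━━━━━━━━━━━━━━━━━━━━━┓  ┃  
awingCanvas                    ┃──┨  
───────────────────────────────┨  ┃  
                               ┃──┃  
       ++++          ~~~~      ┃  ┃  
             **      ~~~~      ┃,3┃  
             **      ~~~~      ┃,B┃  
             **      ~~~~      ┃8,┃  
             **      ~~~~      ┃55┃  
                               ┃0,┃  
                               ┃,B┃  
                               ┃━━┛  
                               ┃     
                               ┃     


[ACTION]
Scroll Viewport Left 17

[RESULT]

             ┏━━━━━━━━━━━━━━━━━━━━━━━
             ┃ DrawingCanvas         
             ┠───────────────────────
             ┃+                      
             ┃          ++++         
             ┃                **     
             ┃                **     
             ┃                **     
             ┃                **     
             ┃                       
             ┃                       
             ┃                       
             ┃                       
             ┃                       


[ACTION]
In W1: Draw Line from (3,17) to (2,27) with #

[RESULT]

             ┏━━━━━━━━━━━━━━━━━━━━━━━
             ┃ DrawingCanvas         
             ┠───────────────────────
             ┃+                      
             ┃          ++++         
             ┃                **     
             ┃                *######
             ┃                **     
             ┃                **     
             ┃                       
             ┃                       
             ┃                       
             ┃                       
             ┃                       


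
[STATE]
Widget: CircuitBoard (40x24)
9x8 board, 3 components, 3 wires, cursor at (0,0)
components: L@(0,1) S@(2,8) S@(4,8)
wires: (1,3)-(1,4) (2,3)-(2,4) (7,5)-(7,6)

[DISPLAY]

   0 1 2 3 4 5 6 7 8                    
0  [.]  L                               
                                        
1               · ─ ·                   
                                        
2               · ─ ·               S   
                                        
3                                       
                                        
4                                   S   
                                        
5                                       
                                        
6                                       
                                        
7                       · ─ ·           
Cursor: (0,0)                           
                                        
                                        
                                        
                                        
                                        
                                        
                                        


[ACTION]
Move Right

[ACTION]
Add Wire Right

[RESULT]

   0 1 2 3 4 5 6 7 8                    
0      [L]─ ·                           
                                        
1               · ─ ·                   
                                        
2               · ─ ·               S   
                                        
3                                       
                                        
4                                   S   
                                        
5                                       
                                        
6                                       
                                        
7                       · ─ ·           
Cursor: (0,1)                           
                                        
                                        
                                        
                                        
                                        
                                        
                                        


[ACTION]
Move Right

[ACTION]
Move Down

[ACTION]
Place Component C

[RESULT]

   0 1 2 3 4 5 6 7 8                    
0       L ─ ·                           
                                        
1          [C]  · ─ ·                   
                                        
2               · ─ ·               S   
                                        
3                                       
                                        
4                                   S   
                                        
5                                       
                                        
6                                       
                                        
7                       · ─ ·           
Cursor: (1,2)                           
                                        
                                        
                                        
                                        
                                        
                                        
                                        
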